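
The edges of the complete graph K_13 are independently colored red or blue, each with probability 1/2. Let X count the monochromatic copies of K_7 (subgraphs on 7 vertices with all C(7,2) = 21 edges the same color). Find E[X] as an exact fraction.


Let X = Σ_S X_S over the C(13, 7) = 1716 subsets S of size 7, where X_S = 1 if the K_7 on S is monochromatic.
For a fixed S, the K_7 on S has C(7, 2) = 21 edges. P[all 21 edges red] = (1/2)^21, and likewise for blue, so P[monochromatic] = 2·(1/2)^21 = 2^{1 − 21} = 1/1048576.
By linearity: E[X] = C(13, 7) · 2^{1 − 21} = 1716 · 1/1048576 = 429/262144.
Numerically: E[X] ≈ 0.0016.

E[X] = C(13,7)·2^(1−C(7,2)) = 429/262144 ≈ 0.0016.


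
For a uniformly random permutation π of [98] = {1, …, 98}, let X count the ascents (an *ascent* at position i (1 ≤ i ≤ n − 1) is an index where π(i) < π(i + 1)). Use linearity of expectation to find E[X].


Write X = Σ X_I over i = 1, …, 97, with X_I the indicator of one ascent.
There are 97 indicators.
For each fixed i, the pair (π(i), π(i+1)) is a uniformly random ordered pair of distinct values from {1, …, 98}; by symmetry P[π(i) < π(i+1)] = 1/2.
By linearity: E[X] = 97 · (1/2) = (98 − 1) · (1/2) = 97/2 ≈ 48.5000.

E[X] = 97/2 = 48.5000.


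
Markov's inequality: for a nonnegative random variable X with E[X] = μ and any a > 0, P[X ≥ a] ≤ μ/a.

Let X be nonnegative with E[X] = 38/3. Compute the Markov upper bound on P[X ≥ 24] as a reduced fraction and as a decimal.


μ = E[X] = 38/3, a = 24.
Markov: P[X ≥ 24] ≤ μ/a = (38/3)/24 = 19/36.
Numerically: ≈ 0.527778.
(Since a = 24 > μ = 12.666667, the bound 19/36 is < 1 and informative.)

P[X ≥ 24] ≤ 19/36 ≈ 0.527778.


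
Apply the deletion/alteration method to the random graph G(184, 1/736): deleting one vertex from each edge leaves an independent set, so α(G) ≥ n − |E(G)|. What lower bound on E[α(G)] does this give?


E[|E(G)|] = C(184, 2)·p = 16836 · (1/736) = 183/8.
E[α(G)] ≥ n − E[|E(G)|] = 184 − 183/8 = 1289/8.
Numerically: ≈ 161.125000.
(This is only a lower bound; the true E[α(G)] may be larger.)

E[α(G)] ≥ 1289/8 ≈ 161.125000.


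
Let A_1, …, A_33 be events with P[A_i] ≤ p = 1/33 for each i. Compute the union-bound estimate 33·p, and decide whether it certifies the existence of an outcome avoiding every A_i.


Union bound: P[∪_{i=1}^{33} A_i] ≤ Σ_i P[A_i] ≤ 33·p = 33·(1/33) = 1.
Numerically: 1 ≈ 1.0000000.
Is 1 < 1? NO.
Since the bound 1 is ≥ 1, the union bound is uninformative here; it does NOT by itself certify existence.

33·p = 1 ≈ 1.0000000; existence NOT certified by the union bound.


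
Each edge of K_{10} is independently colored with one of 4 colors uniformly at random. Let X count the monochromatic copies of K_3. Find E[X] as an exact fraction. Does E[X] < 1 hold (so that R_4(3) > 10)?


E[X] = C(10, 3) · 4^{1 − 3} = 120 · 4^{−2} = 120/16.
As a reduced fraction: E[X] = 15/2 ≈ 7.5000.
Is E[X] < 1? NO.
Since E[X] ≥ 1, the first-moment bound is inconclusive at n = 10; it does NOT by itself certify R_4(3) > 10.

E[X] = 15/2 ≈ 7.5000; E[X] ≥ 1; first-moment method inconclusive here.


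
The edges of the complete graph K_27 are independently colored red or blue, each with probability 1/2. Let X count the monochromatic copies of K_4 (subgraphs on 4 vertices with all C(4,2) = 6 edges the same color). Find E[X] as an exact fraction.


Let X = Σ_S X_S over the C(27, 4) = 17550 subsets S of size 4, where X_S = 1 if the K_4 on S is monochromatic.
For a fixed S, the K_4 on S has C(4, 2) = 6 edges. P[all 6 edges red] = (1/2)^6, and likewise for blue, so P[monochromatic] = 2·(1/2)^6 = 2^{1 − 6} = 1/32.
Summing: E[X] = C(27, 4) · 2^{1 − 6} = 17550 · 1/32 = 8775/16.
Numerically: E[X] ≈ 548.437500.

E[X] = C(27,4)·2^(1−C(4,2)) = 8775/16 ≈ 548.437500.


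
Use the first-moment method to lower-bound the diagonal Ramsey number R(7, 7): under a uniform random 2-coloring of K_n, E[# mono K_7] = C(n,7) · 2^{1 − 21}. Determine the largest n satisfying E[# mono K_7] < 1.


We need C(n, 7) · 2^{1 − 21} < 1, i.e. C(n, 7) < 2^{21 − 1} = 1048576.
Check values of n near the boundary:
  n = 25: C(25, 7) = 480700; 480700 < 1048576? YES
  n = 26: C(26, 7) = 657800; 657800 < 1048576? YES
  n = 27: C(27, 7) = 888030; 888030 < 1048576? YES
  n = 28: C(28, 7) = 1184040; 1184040 < 1048576? NO
The largest n with C(n, 7) < 1048576 is n = 27 (where E[X] = 444015/524288 ≈ 0.8468914). Hence R(7, 7) > 27, i.e. R(7, 7) ≥ 28.

Largest n = 27; hence R(7, 7) > 27.


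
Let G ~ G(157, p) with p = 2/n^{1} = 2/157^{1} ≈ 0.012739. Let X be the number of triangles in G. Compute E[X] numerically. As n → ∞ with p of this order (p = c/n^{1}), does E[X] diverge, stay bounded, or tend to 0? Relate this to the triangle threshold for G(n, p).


Number of potential triangles: C(157, 3) = 632710.
Each occurs with probability p³ ≈ (0.012739)³ ≈ 2.0672406e-06.
By linearity: E[X] = C(157, 3)·p³ ≈ 632710 · 2.0672406e-06 ≈ 1.30796.
Here α = 1, so p = 2/n is exactly at the triangle threshold p ~ 1/n. Asymptotically E[X] → c³/6 = 2³/6 = 4/3 ≈ 1.33333, a bounded constant. In this regime the triangle count is asymptotically Poisson(c³/6).

E[X] ≈ 1.30796; in regime p = Θ(1/n^{1}) E[X] stays bounded (at the triangle threshold p ~ 1/n).


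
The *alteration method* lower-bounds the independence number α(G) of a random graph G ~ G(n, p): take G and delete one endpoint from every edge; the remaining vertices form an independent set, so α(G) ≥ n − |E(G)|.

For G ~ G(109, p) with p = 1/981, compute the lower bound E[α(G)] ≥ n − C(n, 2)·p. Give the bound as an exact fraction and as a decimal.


E[|E(G)|] = C(109, 2)·p = 5886 · (1/981) = 6.
E[α(G)] ≥ n − E[|E(G)|] = 109 − 6 = 103.
Numerically: ≈ 103.000.
(This is only a lower bound; the true E[α(G)] may be larger.)

E[α(G)] ≥ 103 ≈ 103.000.


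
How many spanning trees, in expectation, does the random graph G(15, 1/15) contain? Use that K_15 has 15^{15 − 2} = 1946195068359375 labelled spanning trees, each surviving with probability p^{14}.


K_15 has 15^{15 − 2} = 1946195068359375 labelled spanning trees.
For each such spanning tree H, let X_H = 1 if all 14 edges of H are present in G. Then P[X_H = 1] = p^{14} = (1/15)^{14} = 1/29192926025390625.
Summing the indicators: E[X] = Σ_H E[X_H] = 1946195068359375 · p^{14} = 1946195068359375 · 1/29192926025390625 = 1/15.
Numerically: E[X] ≈ 0.0667.

E[X] = 1946195068359375 · (1/15)^{14} = 1/15 ≈ 0.0667.


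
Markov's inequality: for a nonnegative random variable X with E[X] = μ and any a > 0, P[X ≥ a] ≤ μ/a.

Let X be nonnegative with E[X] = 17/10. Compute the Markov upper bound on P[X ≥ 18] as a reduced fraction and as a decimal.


μ = E[X] = 17/10, a = 18.
Markov: P[X ≥ 18] ≤ μ/a = (17/10)/18 = 17/180.
Numerically: ≈ 0.094444.
(Since a = 18 > μ = 1.700000, the bound 17/180 is < 1 and informative.)

P[X ≥ 18] ≤ 17/180 ≈ 0.094444.


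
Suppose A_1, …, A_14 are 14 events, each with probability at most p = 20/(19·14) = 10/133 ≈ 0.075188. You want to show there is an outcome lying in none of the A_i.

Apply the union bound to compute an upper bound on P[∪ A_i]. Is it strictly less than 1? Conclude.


Union bound: P[∪_{i=1}^{14} A_i] ≤ Σ_i P[A_i] ≤ 14·p = 14·(10/133) = 20/19.
Numerically: 20/19 ≈ 1.052632.
Is 20/19 < 1? NO.
Since the bound 20/19 is ≥ 1, the union bound is uninformative here; it does NOT by itself certify existence.

14·p = 20/19 ≈ 1.052632; existence NOT certified by the union bound.


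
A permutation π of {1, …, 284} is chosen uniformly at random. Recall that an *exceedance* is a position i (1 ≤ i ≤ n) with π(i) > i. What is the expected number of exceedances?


Write X = Σ_{i=1}^{284} X_i, where X_i = 1_{π(i) > i}.
For each fixed i, π(i) is uniform over {1, …, 284} (marginal of a uniform permutation), so P[π(i) > i] = (n − i)/n. Summing: Σ_{i=1}^{284} (n − i)/n = (0 + 1 + … + 283)/284 = 284(284 − 1)/(2·284) = (284 − 1)/2.
Hence E[X] = Σ_{i=1}^{284} (284 − i)/284 = 283/2 ≈ 141.500000.

E[X] = 283/2 = 141.500000.


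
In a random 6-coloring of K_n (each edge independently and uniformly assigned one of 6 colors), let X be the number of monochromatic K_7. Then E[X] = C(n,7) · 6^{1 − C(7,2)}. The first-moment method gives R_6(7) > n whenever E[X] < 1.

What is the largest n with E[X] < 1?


We need C(n, 7) · 6^{1 − 21} < 1, i.e. C(n, 7) < 6^{21 − 1} = 3656158440062976.
Check values of n near the boundary:
  n = 564: C(564, 7) = 3469685994423792; 3469685994423792 < 3656158440062976? YES
  n = 565: C(565, 7) = 3513212521235560; 3513212521235560 < 3656158440062976? YES
  n = 566: C(566, 7) = 3557206237959440; 3557206237959440 < 3656158440062976? YES
  n = 567: C(567, 7) = 3601671315933933; 3601671315933933 < 3656158440062976? YES
  n = 568: C(568, 7) = 3646611956239704; 3646611956239704 < 3656158440062976? YES
  n = 569: C(569, 7) = 3692032389858348; 3692032389858348 < 3656158440062976? NO
  n = 570: C(570, 7) = 3737936877831720; 3737936877831720 < 3656158440062976? NO
  n = 571: C(571, 7) = 3784329711421830; 3784329711421830 < 3656158440062976? NO
The largest n with C(n, 7) < 3656158440062976 is n = 568 (where E[X] = 16882462760369/16926659444736 ≈ 0.997389). Hence R_6(7) > 568, i.e. R_6(7) ≥ 569.

Largest n = 568; hence R_6(7) > 568.


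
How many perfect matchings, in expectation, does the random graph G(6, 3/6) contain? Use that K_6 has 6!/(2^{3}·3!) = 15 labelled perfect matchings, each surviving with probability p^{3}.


K_6 has 6!/(2^{3}·3!) = 15 labelled perfect matchings.
For each such perfect matching H, let X_H = 1 if all 3 edges of H are present in G. Then P[X_H = 1] = p^{3} = (1/2)^{3} = 1/8.
By linearity of expectation: E[X] = Σ_H E[X_H] = 15 · p^{3} = 15 · 1/8 = 15/8.
Numerically: E[X] ≈ 1.88.

E[X] = 15 · (1/2)^{3} = 15/8 ≈ 1.88.


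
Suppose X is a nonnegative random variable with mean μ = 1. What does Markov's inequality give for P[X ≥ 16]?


μ = E[X] = 1, a = 16.
Markov: P[X ≥ 16] ≤ μ/a = (1)/16 = 1/16.
Numerically: ≈ 0.06250.
(Since a = 16 > μ = 1.00000, the bound 1/16 is < 1 and informative.)

P[X ≥ 16] ≤ 1/16 ≈ 0.06250.


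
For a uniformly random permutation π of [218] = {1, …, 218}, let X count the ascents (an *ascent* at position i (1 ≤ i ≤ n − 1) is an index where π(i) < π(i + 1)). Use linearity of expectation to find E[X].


Write X = Σ X_I over i = 1, …, 217, with X_I the indicator of one ascent.
There are 217 indicators.
For each fixed i, the pair (π(i), π(i+1)) is a uniformly random ordered pair of distinct values from {1, …, 218}; by symmetry P[π(i) < π(i+1)] = 1/2.
By linearity: E[X] = 217 · (1/2) = (218 − 1) · (1/2) = 217/2 ≈ 108.500000.

E[X] = 217/2 = 108.500000.


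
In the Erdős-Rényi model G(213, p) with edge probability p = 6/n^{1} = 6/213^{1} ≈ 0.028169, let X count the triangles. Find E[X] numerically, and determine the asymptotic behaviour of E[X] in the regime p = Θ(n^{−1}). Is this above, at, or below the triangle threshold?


Number of potential triangles: C(213, 3) = 1587986.
Each occurs with probability p³ ≈ (0.028169)³ ≈ 2.23519255e-05.
By linearity: E[X] = C(213, 3)·p³ ≈ 1587986 · 2.23519255e-05 ≈ 35.494545.
Here α = 1, so p = 6/n is exactly at the triangle threshold p ~ 1/n. Asymptotically E[X] → c³/6 = 6³/6 = 36 ≈ 36.000000, a bounded constant. In this regime the triangle count is asymptotically Poisson(c³/6).

E[X] ≈ 35.494545; in regime p = Θ(1/n^{1}) E[X] stays bounded (at the triangle threshold p ~ 1/n).


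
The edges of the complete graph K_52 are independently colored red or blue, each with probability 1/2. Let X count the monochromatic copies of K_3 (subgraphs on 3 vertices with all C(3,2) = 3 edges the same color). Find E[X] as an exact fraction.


Let X = Σ_S X_S over the C(52, 3) = 22100 subsets S of size 3, where X_S = 1 if the K_3 on S is monochromatic.
For a fixed S, the K_3 on S has C(3, 2) = 3 edges. P[all 3 edges red] = (1/2)^3, and likewise for blue, so P[monochromatic] = 2·(1/2)^3 = 2^{1 − 3} = 1/4.
By linearity of expectation: E[X] = C(52, 3) · 2^{1 − 3} = 22100 · 1/4 = 5525.
Numerically: E[X] ≈ 5525.0000.

E[X] = C(52,3)·2^(1−C(3,2)) = 5525 ≈ 5525.0000.


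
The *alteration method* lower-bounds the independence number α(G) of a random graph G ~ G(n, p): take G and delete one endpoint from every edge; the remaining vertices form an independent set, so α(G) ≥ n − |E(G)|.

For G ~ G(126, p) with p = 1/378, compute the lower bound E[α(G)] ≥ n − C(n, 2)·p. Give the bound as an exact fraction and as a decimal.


E[|E(G)|] = C(126, 2)·p = 7875 · (1/378) = 125/6.
E[α(G)] ≥ n − E[|E(G)|] = 126 − 125/6 = 631/6.
Numerically: ≈ 105.167.
(This is only a lower bound; the true E[α(G)] may be larger.)

E[α(G)] ≥ 631/6 ≈ 105.167.


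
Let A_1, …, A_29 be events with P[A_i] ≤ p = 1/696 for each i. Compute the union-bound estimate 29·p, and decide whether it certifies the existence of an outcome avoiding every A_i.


Union bound: P[∪_{i=1}^{29} A_i] ≤ Σ_i P[A_i] ≤ 29·p = 29·(1/696) = 1/24.
Numerically: 1/24 ≈ 0.04167.
Is 1/24 < 1? YES.
Since P[∪ A_i] ≤ 1/24 < 1, the complement has P[∩ A_i^c] ≥ 1 − 1/24 = 23/24 > 0, so some outcome avoids every A_i.

29·p = 1/24 ≈ 0.04167; existence CERTIFIED by the union bound.


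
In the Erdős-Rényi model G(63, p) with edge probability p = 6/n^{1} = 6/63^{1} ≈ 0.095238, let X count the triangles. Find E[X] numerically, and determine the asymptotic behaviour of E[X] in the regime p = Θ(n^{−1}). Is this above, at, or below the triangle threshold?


Number of potential triangles: C(63, 3) = 39711.
Each occurs with probability p³ ≈ (0.095238)³ ≈ 8.6383760e-04.
By linearity: E[X] = C(63, 3)·p³ ≈ 39711 · 8.6383760e-04 ≈ 34.30385.
Here α = 1, so p = 6/n is exactly at the triangle threshold p ~ 1/n. Asymptotically E[X] → c³/6 = 6³/6 = 36 ≈ 36.00000, a bounded constant. In this regime the triangle count is asymptotically Poisson(c³/6).

E[X] ≈ 34.30385; in regime p = Θ(1/n^{1}) E[X] stays bounded (at the triangle threshold p ~ 1/n).


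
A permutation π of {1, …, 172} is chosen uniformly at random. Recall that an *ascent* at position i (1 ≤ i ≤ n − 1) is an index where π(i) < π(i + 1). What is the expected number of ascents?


Write X = Σ X_I over i = 1, …, 171, with X_I the indicator of one ascent.
There are 171 indicators.
For each fixed i, the pair (π(i), π(i+1)) is a uniformly random ordered pair of distinct values from {1, …, 172}; by symmetry P[π(i) < π(i+1)] = 1/2.
By linearity: E[X] = 171 · (1/2) = (172 − 1) · (1/2) = 171/2 ≈ 85.500000.

E[X] = 171/2 = 85.500000.


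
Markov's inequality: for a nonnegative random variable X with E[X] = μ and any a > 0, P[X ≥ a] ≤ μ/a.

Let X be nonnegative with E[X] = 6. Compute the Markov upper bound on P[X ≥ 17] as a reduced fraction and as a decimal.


μ = E[X] = 6, a = 17.
Markov: P[X ≥ 17] ≤ μ/a = (6)/17 = 6/17.
Numerically: ≈ 0.35294.
(Since a = 17 > μ = 6.00000, the bound 6/17 is < 1 and informative.)

P[X ≥ 17] ≤ 6/17 ≈ 0.35294.


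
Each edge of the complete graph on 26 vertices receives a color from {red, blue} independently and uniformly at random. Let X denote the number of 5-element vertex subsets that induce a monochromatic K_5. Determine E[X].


Let X = Σ_S X_S over the C(26, 5) = 65780 subsets S of size 5, where X_S = 1 if the K_5 on S is monochromatic.
For a fixed S, the K_5 on S has C(5, 2) = 10 edges. P[all 10 edges red] = (1/2)^10, and likewise for blue, so P[monochromatic] = 2·(1/2)^10 = 2^{1 − 10} = 1/512.
By linearity: E[X] = C(26, 5) · 2^{1 − 10} = 65780 · 1/512 = 16445/128.
Numerically: E[X] ≈ 128.477.

E[X] = C(26,5)·2^(1−C(5,2)) = 16445/128 ≈ 128.477.


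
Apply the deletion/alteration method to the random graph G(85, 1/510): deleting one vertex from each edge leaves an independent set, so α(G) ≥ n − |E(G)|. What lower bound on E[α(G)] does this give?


E[|E(G)|] = C(85, 2)·p = 3570 · (1/510) = 7.
E[α(G)] ≥ n − E[|E(G)|] = 85 − 7 = 78.
Numerically: ≈ 78.000000.
(This is only a lower bound; the true E[α(G)] may be larger.)

E[α(G)] ≥ 78 ≈ 78.000000.


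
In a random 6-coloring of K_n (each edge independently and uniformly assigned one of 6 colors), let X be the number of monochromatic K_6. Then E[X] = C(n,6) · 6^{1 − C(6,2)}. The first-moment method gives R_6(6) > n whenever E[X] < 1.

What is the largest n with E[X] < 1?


We need C(n, 6) · 6^{1 − 15} < 1, i.e. C(n, 6) < 6^{15 − 1} = 78364164096.
Check values of n near the boundary:
  n = 197: C(197, 6) = 75176946208; 75176946208 < 78364164096? YES
  n = 198: C(198, 6) = 77526225777; 77526225777 < 78364164096? YES
  n = 199: C(199, 6) = 79936367511; 79936367511 < 78364164096? NO
  n = 200: C(200, 6) = 82408626300; 82408626300 < 78364164096? NO
The largest n with C(n, 6) < 78364164096 is n = 198 (where E[X] = 25842075259/26121388032 ≈ 0.98931). Hence R_6(6) > 198, i.e. R_6(6) ≥ 199.

Largest n = 198; hence R_6(6) > 198.


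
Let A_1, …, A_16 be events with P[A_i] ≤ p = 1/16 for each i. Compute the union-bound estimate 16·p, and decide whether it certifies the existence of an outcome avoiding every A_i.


Union bound: P[∪_{i=1}^{16} A_i] ≤ Σ_i P[A_i] ≤ 16·p = 16·(1/16) = 1.
Numerically: 1 ≈ 1.000000.
Is 1 < 1? NO.
Since the bound 1 is ≥ 1, the union bound is uninformative here; it does NOT by itself certify existence.

16·p = 1 ≈ 1.000000; existence NOT certified by the union bound.


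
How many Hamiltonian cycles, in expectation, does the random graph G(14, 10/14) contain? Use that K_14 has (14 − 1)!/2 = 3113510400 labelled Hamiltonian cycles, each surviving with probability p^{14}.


K_14 has (14 − 1)!/2 = 3113510400 labelled Hamiltonian cycles.
For each such Hamiltonian cycle H, let X_H = 1 if all 14 edges of H are present in G. Then P[X_H = 1] = p^{14} = (5/7)^{14} = 6103515625/678223072849.
Summing the indicators: E[X] = Σ_H E[X_H] = 3113510400 · p^{14} = 3113510400 · 6103515625/678223072849 = 2714765625000000000/96889010407.
Numerically: E[X] ≈ 2.8e+07.

E[X] = 3113510400 · (5/7)^{14} = 2714765625000000000/96889010407 ≈ 2.8e+07.


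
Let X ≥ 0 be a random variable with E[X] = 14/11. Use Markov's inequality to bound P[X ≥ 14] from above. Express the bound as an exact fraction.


μ = E[X] = 14/11, a = 14.
Markov: P[X ≥ 14] ≤ μ/a = (14/11)/14 = 1/11.
Numerically: ≈ 0.09091.
(Since a = 14 > μ = 1.27273, the bound 1/11 is < 1 and informative.)

P[X ≥ 14] ≤ 1/11 ≈ 0.09091.


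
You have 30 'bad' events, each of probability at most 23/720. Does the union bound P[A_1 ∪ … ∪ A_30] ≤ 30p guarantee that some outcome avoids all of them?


Union bound: P[∪_{i=1}^{30} A_i] ≤ Σ_i P[A_i] ≤ 30·p = 30·(23/720) = 23/24.
Numerically: 23/24 ≈ 0.9583333.
Is 23/24 < 1? YES.
Since P[∪ A_i] ≤ 23/24 < 1, the complement has P[∩ A_i^c] ≥ 1 − 23/24 = 1/24 > 0, so some outcome avoids every A_i.

30·p = 23/24 ≈ 0.9583333; existence CERTIFIED by the union bound.


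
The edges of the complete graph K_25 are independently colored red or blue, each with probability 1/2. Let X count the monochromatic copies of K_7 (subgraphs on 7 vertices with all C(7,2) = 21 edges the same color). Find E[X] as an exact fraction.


Let X = Σ_S X_S over the C(25, 7) = 480700 subsets S of size 7, where X_S = 1 if the K_7 on S is monochromatic.
For a fixed S, the K_7 on S has C(7, 2) = 21 edges. P[all 21 edges red] = (1/2)^21, and likewise for blue, so P[monochromatic] = 2·(1/2)^21 = 2^{1 − 21} = 1/1048576.
By linearity of expectation: E[X] = C(25, 7) · 2^{1 − 21} = 480700 · 1/1048576 = 120175/262144.
Numerically: E[X] ≈ 0.458431.

E[X] = C(25,7)·2^(1−C(7,2)) = 120175/262144 ≈ 0.458431.


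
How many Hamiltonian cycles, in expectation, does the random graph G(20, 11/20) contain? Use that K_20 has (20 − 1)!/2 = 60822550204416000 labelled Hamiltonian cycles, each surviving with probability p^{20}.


K_20 has (20 − 1)!/2 = 60822550204416000 labelled Hamiltonian cycles.
For each such Hamiltonian cycle H, let X_H = 1 if all 20 edges of H are present in G. Then P[X_H = 1] = p^{20} = (11/20)^{20} = 672749994932560009201/104857600000000000000000000.
By linearity of expectation: E[X] = Σ_H E[X_H] = 60822550204416000 · p^{20} = 60822550204416000 · 672749994932560009201/104857600000000000000000000 = 9989836509230039246035759128621/25600000000000000000.
Numerically: E[X] ≈ 3.902e+11.

E[X] = 60822550204416000 · (11/20)^{20} = 9989836509230039246035759128621/25600000000000000000 ≈ 3.902e+11.


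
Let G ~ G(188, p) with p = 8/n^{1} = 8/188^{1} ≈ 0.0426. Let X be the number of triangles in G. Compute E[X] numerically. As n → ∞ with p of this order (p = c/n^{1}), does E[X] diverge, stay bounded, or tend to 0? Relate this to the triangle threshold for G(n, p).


Number of potential triangles: C(188, 3) = 1089836.
Each occurs with probability p³ ≈ (0.0426)³ ≈ 7.70542e-05.
By linearity: E[X] = C(188, 3)·p³ ≈ 1089836 · 7.70542e-05 ≈ 83.976.
Here α = 1, so p = 8/n is exactly at the triangle threshold p ~ 1/n. Asymptotically E[X] → c³/6 = 8³/6 = 256/3 ≈ 85.333, a bounded constant. In this regime the triangle count is asymptotically Poisson(c³/6).

E[X] ≈ 83.976; in regime p = Θ(1/n^{1}) E[X] stays bounded (at the triangle threshold p ~ 1/n).


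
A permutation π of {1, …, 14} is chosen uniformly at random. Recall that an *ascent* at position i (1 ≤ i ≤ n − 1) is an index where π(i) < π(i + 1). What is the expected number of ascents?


Write X = Σ X_I over i = 1, …, 13, with X_I the indicator of one ascent.
There are 13 indicators.
For each fixed i, the pair (π(i), π(i+1)) is a uniformly random ordered pair of distinct values from {1, …, 14}; by symmetry P[π(i) < π(i+1)] = 1/2.
By linearity: E[X] = 13 · (1/2) = (14 − 1) · (1/2) = 13/2 ≈ 6.50000.

E[X] = 13/2 = 6.50000.


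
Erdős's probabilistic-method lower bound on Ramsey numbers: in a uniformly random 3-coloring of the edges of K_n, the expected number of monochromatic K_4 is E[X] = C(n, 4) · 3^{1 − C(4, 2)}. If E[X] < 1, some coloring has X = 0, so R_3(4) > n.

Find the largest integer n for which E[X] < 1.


We need C(n, 4) · 3^{1 − 6} < 1, i.e. C(n, 4) < 3^{6 − 1} = 243.
Check values of n near the boundary:
  n = 6: C(6, 4) = 15; 15 < 243? YES
  n = 7: C(7, 4) = 35; 35 < 243? YES
  n = 8: C(8, 4) = 70; 70 < 243? YES
  n = 9: C(9, 4) = 126; 126 < 243? YES
  n = 10: C(10, 4) = 210; 210 < 243? YES
  n = 11: C(11, 4) = 330; 330 < 243? NO
  n = 12: C(12, 4) = 495; 495 < 243? NO
The largest n with C(n, 4) < 243 is n = 10 (where E[X] = 70/81 ≈ 0.8642). Hence R_3(4) > 10, i.e. R_3(4) ≥ 11.

Largest n = 10; hence R_3(4) > 10.


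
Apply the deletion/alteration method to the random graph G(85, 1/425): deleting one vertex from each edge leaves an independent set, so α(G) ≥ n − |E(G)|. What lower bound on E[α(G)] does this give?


E[|E(G)|] = C(85, 2)·p = 3570 · (1/425) = 42/5.
E[α(G)] ≥ n − E[|E(G)|] = 85 − 42/5 = 383/5.
Numerically: ≈ 76.600.
(This is only a lower bound; the true E[α(G)] may be larger.)

E[α(G)] ≥ 383/5 ≈ 76.600.


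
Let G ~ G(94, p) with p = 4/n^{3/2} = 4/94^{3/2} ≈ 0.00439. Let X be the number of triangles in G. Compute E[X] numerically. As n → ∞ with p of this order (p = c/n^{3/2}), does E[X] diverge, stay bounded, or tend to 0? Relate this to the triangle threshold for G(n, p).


Number of potential triangles: C(94, 3) = 134044.
Each occurs with probability p³ ≈ (0.00439)³ ≈ 8.45483e-08.
By linearity: E[X] = C(94, 3)·p³ ≈ 134044 · 8.45483e-08 ≈ 0.011.
Since α = 3/2 > 1, p = c/n^{3/2} = o(1/n) is below the triangle threshold p ~ 1/n. Asymptotically E[X] ~ (c³/6)·n^{3(1−α)} = (4³/6)·n^{-1.5} → 0, so by Markov's inequality G has no triangles w.h.p.

E[X] ≈ 0.011; in regime p = Θ(1/n^{3/2}) E[X] tends to 0 (below the triangle threshold p ~ 1/n).


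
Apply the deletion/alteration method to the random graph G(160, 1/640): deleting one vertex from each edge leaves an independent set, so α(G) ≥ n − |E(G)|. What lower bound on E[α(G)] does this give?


E[|E(G)|] = C(160, 2)·p = 12720 · (1/640) = 159/8.
E[α(G)] ≥ n − E[|E(G)|] = 160 − 159/8 = 1121/8.
Numerically: ≈ 140.1250.
(This is only a lower bound; the true E[α(G)] may be larger.)

E[α(G)] ≥ 1121/8 ≈ 140.1250.


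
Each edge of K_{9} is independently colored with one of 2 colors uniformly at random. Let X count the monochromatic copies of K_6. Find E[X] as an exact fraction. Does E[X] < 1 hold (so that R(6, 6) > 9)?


E[X] = C(9, 6) · 2^{1 − 15} = 84 · 2^{−14} = 84/16384.
As a reduced fraction: E[X] = 21/4096 ≈ 0.0051270.
Is E[X] < 1? YES.
Since E[X] < 1, there exists a 2-coloring of K_{9} with no monochromatic K_6; hence R(6, 6) > 9.

E[X] = 21/4096 ≈ 0.0051270; E[X] < 1, so R(6, 6) > 9.


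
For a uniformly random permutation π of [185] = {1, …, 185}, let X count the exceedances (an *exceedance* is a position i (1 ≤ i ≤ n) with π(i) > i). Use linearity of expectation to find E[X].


Write X = Σ_{i=1}^{185} X_i, where X_i = 1_{π(i) > i}.
For each fixed i, π(i) is uniform over {1, …, 185} (marginal of a uniform permutation), so P[π(i) > i] = (n − i)/n. Summing: Σ_{i=1}^{185} (n − i)/n = (0 + 1 + … + 184)/185 = 185(185 − 1)/(2·185) = (185 − 1)/2.
Hence E[X] = Σ_{i=1}^{185} (185 − i)/185 = 92 ≈ 92.000000.

E[X] = 92 = 92.000000.


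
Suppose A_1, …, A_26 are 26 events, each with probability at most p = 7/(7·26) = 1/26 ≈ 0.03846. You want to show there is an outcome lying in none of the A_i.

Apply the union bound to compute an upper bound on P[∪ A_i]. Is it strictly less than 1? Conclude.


Union bound: P[∪_{i=1}^{26} A_i] ≤ Σ_i P[A_i] ≤ 26·p = 26·(1/26) = 1.
Numerically: 1 ≈ 1.00000.
Is 1 < 1? NO.
Since the bound 1 is ≥ 1, the union bound is uninformative here; it does NOT by itself certify existence.

26·p = 1 ≈ 1.00000; existence NOT certified by the union bound.


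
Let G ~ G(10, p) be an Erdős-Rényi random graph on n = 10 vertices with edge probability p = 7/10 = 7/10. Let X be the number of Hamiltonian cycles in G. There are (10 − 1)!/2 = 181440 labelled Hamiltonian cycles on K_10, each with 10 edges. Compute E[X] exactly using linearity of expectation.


K_10 has (10 − 1)!/2 = 181440 labelled Hamiltonian cycles.
For each such Hamiltonian cycle H, let X_H = 1 if all 10 edges of H are present in G. Then P[X_H = 1] = p^{10} = (7/10)^{10} = 282475249/10000000000.
By linearity: E[X] = Σ_H E[X_H] = 181440 · p^{10} = 181440 · 282475249/10000000000 = 160163466183/31250000.
Numerically: E[X] ≈ 5125.

E[X] = 181440 · (7/10)^{10} = 160163466183/31250000 ≈ 5125.


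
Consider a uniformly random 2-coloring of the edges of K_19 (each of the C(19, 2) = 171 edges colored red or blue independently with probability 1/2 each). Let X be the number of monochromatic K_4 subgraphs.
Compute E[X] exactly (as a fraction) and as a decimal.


Let X = Σ_S X_S over the C(19, 4) = 3876 subsets S of size 4, where X_S = 1 if the K_4 on S is monochromatic.
For a fixed S, the K_4 on S has C(4, 2) = 6 edges. P[all 6 edges red] = (1/2)^6, and likewise for blue, so P[monochromatic] = 2·(1/2)^6 = 2^{1 − 6} = 1/32.
Summing: E[X] = C(19, 4) · 2^{1 − 6} = 3876 · 1/32 = 969/8.
Numerically: E[X] ≈ 121.12500.

E[X] = C(19,4)·2^(1−C(4,2)) = 969/8 ≈ 121.12500.


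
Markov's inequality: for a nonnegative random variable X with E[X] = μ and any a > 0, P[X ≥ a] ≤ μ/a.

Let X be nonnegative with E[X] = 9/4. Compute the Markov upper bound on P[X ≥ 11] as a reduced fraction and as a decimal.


μ = E[X] = 9/4, a = 11.
Markov: P[X ≥ 11] ≤ μ/a = (9/4)/11 = 9/44.
Numerically: ≈ 0.2045.
(Since a = 11 > μ = 2.2500, the bound 9/44 is < 1 and informative.)

P[X ≥ 11] ≤ 9/44 ≈ 0.2045.


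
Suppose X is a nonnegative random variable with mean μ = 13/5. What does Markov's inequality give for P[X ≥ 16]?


μ = E[X] = 13/5, a = 16.
Markov: P[X ≥ 16] ≤ μ/a = (13/5)/16 = 13/80.
Numerically: ≈ 0.16250.
(Since a = 16 > μ = 2.60000, the bound 13/80 is < 1 and informative.)

P[X ≥ 16] ≤ 13/80 ≈ 0.16250.


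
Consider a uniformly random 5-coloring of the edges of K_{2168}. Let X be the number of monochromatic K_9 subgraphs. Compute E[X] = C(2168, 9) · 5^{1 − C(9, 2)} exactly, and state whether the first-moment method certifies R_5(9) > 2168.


E[X] = C(2168, 9) · 5^{1 − 36} = 2867804175977929537095120 · 5^{−35} = 2867804175977929537095120/2910383045673370361328125.
As a reduced fraction: E[X] = 573560835195585907419024/582076609134674072265625 ≈ 0.985.
Is E[X] < 1? YES.
Since E[X] < 1, there exists a 5-coloring of K_{2168} with no monochromatic K_9; hence R_5(9) > 2168.

E[X] = 573560835195585907419024/582076609134674072265625 ≈ 0.985; E[X] < 1, so R_5(9) > 2168.


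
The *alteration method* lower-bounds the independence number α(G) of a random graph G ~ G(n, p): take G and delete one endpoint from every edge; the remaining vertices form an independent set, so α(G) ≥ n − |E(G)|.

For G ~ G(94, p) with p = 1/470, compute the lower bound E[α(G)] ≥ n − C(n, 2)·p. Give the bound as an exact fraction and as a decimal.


E[|E(G)|] = C(94, 2)·p = 4371 · (1/470) = 93/10.
E[α(G)] ≥ n − E[|E(G)|] = 94 − 93/10 = 847/10.
Numerically: ≈ 84.7000.
(This is only a lower bound; the true E[α(G)] may be larger.)

E[α(G)] ≥ 847/10 ≈ 84.7000.


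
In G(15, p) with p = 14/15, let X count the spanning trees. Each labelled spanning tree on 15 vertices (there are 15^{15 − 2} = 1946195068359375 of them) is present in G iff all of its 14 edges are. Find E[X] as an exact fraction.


K_15 has 15^{15 − 2} = 1946195068359375 labelled spanning trees.
For each such spanning tree H, let X_H = 1 if all 14 edges of H are present in G. Then P[X_H = 1] = p^{14} = (14/15)^{14} = 11112006825558016/29192926025390625.
By linearity of expectation: E[X] = Σ_H E[X_H] = 1946195068359375 · p^{14} = 1946195068359375 · 11112006825558016/29192926025390625 = 11112006825558016/15.
Numerically: E[X] ≈ 7.408e+14.

E[X] = 1946195068359375 · (14/15)^{14} = 11112006825558016/15 ≈ 7.408e+14.


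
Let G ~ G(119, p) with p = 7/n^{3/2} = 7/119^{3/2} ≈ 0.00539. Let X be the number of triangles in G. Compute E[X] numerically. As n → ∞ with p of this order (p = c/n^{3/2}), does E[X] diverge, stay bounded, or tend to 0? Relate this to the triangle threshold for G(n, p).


Number of potential triangles: C(119, 3) = 273819.
Each occurs with probability p³ ≈ (0.00539)³ ≈ 1.56795e-07.
By linearity: E[X] = C(119, 3)·p³ ≈ 273819 · 1.56795e-07 ≈ 0.043.
Since α = 3/2 > 1, p = c/n^{3/2} = o(1/n) is below the triangle threshold p ~ 1/n. Asymptotically E[X] ~ (c³/6)·n^{3(1−α)} = (7³/6)·n^{-1.5} → 0, so by Markov's inequality G has no triangles w.h.p.

E[X] ≈ 0.043; in regime p = Θ(1/n^{3/2}) E[X] tends to 0 (below the triangle threshold p ~ 1/n).


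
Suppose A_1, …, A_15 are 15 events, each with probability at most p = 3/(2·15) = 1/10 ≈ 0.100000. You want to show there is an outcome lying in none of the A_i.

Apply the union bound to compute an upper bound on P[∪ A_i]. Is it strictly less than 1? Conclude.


Union bound: P[∪_{i=1}^{15} A_i] ≤ Σ_i P[A_i] ≤ 15·p = 15·(1/10) = 3/2.
Numerically: 3/2 ≈ 1.500000.
Is 3/2 < 1? NO.
Since the bound 3/2 is ≥ 1, the union bound is uninformative here; it does NOT by itself certify existence.

15·p = 3/2 ≈ 1.500000; existence NOT certified by the union bound.


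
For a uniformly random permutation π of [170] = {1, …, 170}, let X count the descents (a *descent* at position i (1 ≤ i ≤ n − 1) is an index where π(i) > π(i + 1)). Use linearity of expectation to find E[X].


Write X = Σ X_I over i = 1, …, 169, with X_I the indicator of one descent.
There are 169 indicators.
For each fixed i, the pair (π(i), π(i+1)) is a uniformly random ordered pair of distinct values from {1, …, 170}; by symmetry P[π(i) > π(i+1)] = 1/2.
By linearity: E[X] = 169 · (1/2) = (170 − 1) · (1/2) = 169/2 ≈ 84.500.

E[X] = 169/2 = 84.500.


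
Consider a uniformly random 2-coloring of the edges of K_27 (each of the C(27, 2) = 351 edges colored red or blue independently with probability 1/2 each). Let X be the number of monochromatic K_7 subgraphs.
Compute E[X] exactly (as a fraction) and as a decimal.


Let X = Σ_S X_S over the C(27, 7) = 888030 subsets S of size 7, where X_S = 1 if the K_7 on S is monochromatic.
For a fixed S, the K_7 on S has C(7, 2) = 21 edges. P[all 21 edges red] = (1/2)^21, and likewise for blue, so P[monochromatic] = 2·(1/2)^21 = 2^{1 − 21} = 1/1048576.
By linearity: E[X] = C(27, 7) · 2^{1 − 21} = 888030 · 1/1048576 = 444015/524288.
Numerically: E[X] ≈ 0.847.

E[X] = C(27,7)·2^(1−C(7,2)) = 444015/524288 ≈ 0.847.


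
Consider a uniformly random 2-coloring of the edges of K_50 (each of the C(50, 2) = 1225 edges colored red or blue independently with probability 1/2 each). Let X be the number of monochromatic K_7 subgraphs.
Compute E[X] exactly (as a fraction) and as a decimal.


Let X = Σ_S X_S over the C(50, 7) = 99884400 subsets S of size 7, where X_S = 1 if the K_7 on S is monochromatic.
For a fixed S, the K_7 on S has C(7, 2) = 21 edges. P[all 21 edges red] = (1/2)^21, and likewise for blue, so P[monochromatic] = 2·(1/2)^21 = 2^{1 − 21} = 1/1048576.
By linearity of expectation: E[X] = C(50, 7) · 2^{1 − 21} = 99884400 · 1/1048576 = 6242775/65536.
Numerically: E[X] ≈ 95.257.

E[X] = C(50,7)·2^(1−C(7,2)) = 6242775/65536 ≈ 95.257.


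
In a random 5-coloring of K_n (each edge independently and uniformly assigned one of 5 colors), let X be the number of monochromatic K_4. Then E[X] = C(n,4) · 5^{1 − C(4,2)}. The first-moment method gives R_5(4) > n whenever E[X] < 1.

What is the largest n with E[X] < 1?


We need C(n, 4) · 5^{1 − 6} < 1, i.e. C(n, 4) < 5^{6 − 1} = 3125.
Check values of n near the boundary:
  n = 15: C(15, 4) = 1365; 1365 < 3125? YES
  n = 16: C(16, 4) = 1820; 1820 < 3125? YES
  n = 17: C(17, 4) = 2380; 2380 < 3125? YES
  n = 18: C(18, 4) = 3060; 3060 < 3125? YES
  n = 19: C(19, 4) = 3876; 3876 < 3125? NO
  n = 20: C(20, 4) = 4845; 4845 < 3125? NO
  n = 21: C(21, 4) = 5985; 5985 < 3125? NO
The largest n with C(n, 4) < 3125 is n = 18 (where E[X] = 612/625 ≈ 0.9792). Hence R_5(4) > 18, i.e. R_5(4) ≥ 19.

Largest n = 18; hence R_5(4) > 18.


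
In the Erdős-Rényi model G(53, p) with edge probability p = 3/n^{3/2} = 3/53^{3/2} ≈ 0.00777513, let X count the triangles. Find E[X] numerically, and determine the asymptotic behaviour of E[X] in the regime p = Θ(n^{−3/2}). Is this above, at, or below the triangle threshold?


Number of potential triangles: C(53, 3) = 23426.
Each occurs with probability p³ ≈ (0.00777513)³ ≈ 4.70026507e-07.
By linearity: E[X] = C(53, 3)·p³ ≈ 23426 · 4.70026507e-07 ≈ 0.011011.
Since α = 3/2 > 1, p = c/n^{3/2} = o(1/n) is below the triangle threshold p ~ 1/n. Asymptotically E[X] ~ (c³/6)·n^{3(1−α)} = (3³/6)·n^{-1.5} → 0, so by Markov's inequality G has no triangles w.h.p.

E[X] ≈ 0.011011; in regime p = Θ(1/n^{3/2}) E[X] tends to 0 (below the triangle threshold p ~ 1/n).


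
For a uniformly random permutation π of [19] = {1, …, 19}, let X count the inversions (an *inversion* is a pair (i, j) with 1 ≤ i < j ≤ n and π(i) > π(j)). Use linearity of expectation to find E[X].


Write X = Σ X_I over the C(19, 2) = 171 pairs i < j, with X_I the indicator of one inversion.
There are 171 indicators.
For each fixed pair i < j, the values π(i) and π(j) are two distinct elements of {1, …, 19} in uniformly random order; by symmetry P[π(i) > π(j)] = 1/2.
By linearity: E[X] = 171 · (1/2) = C(19, 2) · (1/2) = 171/2 = 171/2 ≈ 85.50000.

E[X] = 171/2 = 85.50000.


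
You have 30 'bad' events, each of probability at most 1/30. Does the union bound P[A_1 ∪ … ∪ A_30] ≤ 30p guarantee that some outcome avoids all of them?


Union bound: P[∪_{i=1}^{30} A_i] ≤ Σ_i P[A_i] ≤ 30·p = 30·(1/30) = 1.
Numerically: 1 ≈ 1.0000000.
Is 1 < 1? NO.
Since the bound 1 is ≥ 1, the union bound is uninformative here; it does NOT by itself certify existence.

30·p = 1 ≈ 1.0000000; existence NOT certified by the union bound.


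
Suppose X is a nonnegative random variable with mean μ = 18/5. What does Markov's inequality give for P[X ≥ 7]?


μ = E[X] = 18/5, a = 7.
Markov: P[X ≥ 7] ≤ μ/a = (18/5)/7 = 18/35.
Numerically: ≈ 0.51429.
(Since a = 7 > μ = 3.60000, the bound 18/35 is < 1 and informative.)

P[X ≥ 7] ≤ 18/35 ≈ 0.51429.


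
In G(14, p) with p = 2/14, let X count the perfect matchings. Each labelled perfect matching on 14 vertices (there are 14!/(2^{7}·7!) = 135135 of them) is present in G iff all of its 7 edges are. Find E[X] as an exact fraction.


K_14 has 14!/(2^{7}·7!) = 135135 labelled perfect matchings.
For each such perfect matching H, let X_H = 1 if all 7 edges of H are present in G. Then P[X_H = 1] = p^{7} = (1/7)^{7} = 1/823543.
Summing the indicators: E[X] = Σ_H E[X_H] = 135135 · p^{7} = 135135 · 1/823543 = 19305/117649.
Numerically: E[X] ≈ 0.16409.

E[X] = 135135 · (1/7)^{7} = 19305/117649 ≈ 0.16409.


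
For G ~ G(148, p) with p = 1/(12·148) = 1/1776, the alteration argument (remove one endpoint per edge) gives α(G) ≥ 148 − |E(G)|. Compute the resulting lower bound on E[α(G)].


E[|E(G)|] = C(148, 2)·p = 10878 · (1/1776) = 49/8.
E[α(G)] ≥ n − E[|E(G)|] = 148 − 49/8 = 1135/8.
Numerically: ≈ 141.875.
(This is only a lower bound; the true E[α(G)] may be larger.)

E[α(G)] ≥ 1135/8 ≈ 141.875.


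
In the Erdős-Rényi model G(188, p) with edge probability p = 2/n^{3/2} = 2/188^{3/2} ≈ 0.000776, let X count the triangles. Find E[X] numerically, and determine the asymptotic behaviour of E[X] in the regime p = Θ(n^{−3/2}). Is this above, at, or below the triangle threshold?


Number of potential triangles: C(188, 3) = 1089836.
Each occurs with probability p³ ≈ (0.000776)³ ≈ 4.67068e-10.
By linearity: E[X] = C(188, 3)·p³ ≈ 1089836 · 4.67068e-10 ≈ 0.001.
Since α = 3/2 > 1, p = c/n^{3/2} = o(1/n) is below the triangle threshold p ~ 1/n. Asymptotically E[X] ~ (c³/6)·n^{3(1−α)} = (2³/6)·n^{-1.5} → 0, so by Markov's inequality G has no triangles w.h.p.

E[X] ≈ 0.001; in regime p = Θ(1/n^{3/2}) E[X] tends to 0 (below the triangle threshold p ~ 1/n).


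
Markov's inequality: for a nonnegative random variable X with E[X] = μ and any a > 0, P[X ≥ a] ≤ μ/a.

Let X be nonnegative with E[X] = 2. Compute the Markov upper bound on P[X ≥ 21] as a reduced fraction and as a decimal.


μ = E[X] = 2, a = 21.
Markov: P[X ≥ 21] ≤ μ/a = (2)/21 = 2/21.
Numerically: ≈ 0.0952.
(Since a = 21 > μ = 2.0000, the bound 2/21 is < 1 and informative.)

P[X ≥ 21] ≤ 2/21 ≈ 0.0952.


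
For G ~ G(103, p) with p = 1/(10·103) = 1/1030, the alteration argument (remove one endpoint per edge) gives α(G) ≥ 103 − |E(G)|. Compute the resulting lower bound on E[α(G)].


E[|E(G)|] = C(103, 2)·p = 5253 · (1/1030) = 51/10.
E[α(G)] ≥ n − E[|E(G)|] = 103 − 51/10 = 979/10.
Numerically: ≈ 97.90000.
(This is only a lower bound; the true E[α(G)] may be larger.)

E[α(G)] ≥ 979/10 ≈ 97.90000.


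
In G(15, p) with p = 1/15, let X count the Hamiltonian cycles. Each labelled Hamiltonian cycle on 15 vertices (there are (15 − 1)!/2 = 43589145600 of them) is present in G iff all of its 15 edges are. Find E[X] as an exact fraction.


K_15 has (15 − 1)!/2 = 43589145600 labelled Hamiltonian cycles.
For each such Hamiltonian cycle H, let X_H = 1 if all 15 edges of H are present in G. Then P[X_H = 1] = p^{15} = (1/15)^{15} = 1/437893890380859375.
By linearity of expectation: E[X] = Σ_H E[X_H] = 43589145600 · p^{15} = 43589145600 · 1/437893890380859375 = 7175168/72081298828125.
Numerically: E[X] ≈ 9.95427e-08.

E[X] = 43589145600 · (1/15)^{15} = 7175168/72081298828125 ≈ 9.95427e-08.
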